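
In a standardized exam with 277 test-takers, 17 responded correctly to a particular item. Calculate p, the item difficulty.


Item difficulty p = number correct / total examinees
p = 17 / 277
p = 0.0614

0.0614


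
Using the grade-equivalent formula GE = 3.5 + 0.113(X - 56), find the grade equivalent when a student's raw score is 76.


raw - median = 76 - 56 = 20
slope * diff = 0.113 * 20 = 2.26
GE = 3.5 + 2.26
GE = 5.76

5.76


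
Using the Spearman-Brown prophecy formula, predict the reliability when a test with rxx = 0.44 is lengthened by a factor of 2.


r_new = (n * rxx) / (1 + (n-1) * rxx)
r_new = (2 * 0.44) / (1 + 1 * 0.44)
r_new = 0.88 / 1.44
r_new = 0.6111

0.6111


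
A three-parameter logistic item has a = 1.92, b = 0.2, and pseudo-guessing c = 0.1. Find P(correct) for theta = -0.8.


logit = 1.92*(-0.8 - 0.2) = -1.92
P* = 1/(1 + exp(--1.92)) = 0.1279
P = 0.1 + (1 - 0.1) * 0.1279
P = 0.2151

0.2151


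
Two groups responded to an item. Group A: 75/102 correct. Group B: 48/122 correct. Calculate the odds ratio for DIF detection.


Odds_A = 75/27 = 2.7778
Odds_B = 48/74 = 0.6486
OR = Odds_A / Odds_B = 2.7778 / 0.6486
Exactly, OR = (75 * 74) / (27 * 48) = 5550 / 1296
OR = 4.2824

4.2824


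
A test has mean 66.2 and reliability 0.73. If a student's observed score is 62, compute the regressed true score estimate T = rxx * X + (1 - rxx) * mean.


T_est = rxx * X + (1 - rxx) * mean
T_est = 0.73 * 62 + 0.27 * 66.2
T_est = 45.26 + 17.874
T_est = 63.134

63.134


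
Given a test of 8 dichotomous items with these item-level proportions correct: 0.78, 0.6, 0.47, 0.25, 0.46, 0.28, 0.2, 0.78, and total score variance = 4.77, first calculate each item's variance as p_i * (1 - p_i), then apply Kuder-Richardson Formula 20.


For each item, compute p_i * q_i:
  Item 1: 0.78 * 0.22 = 0.1716
  Item 2: 0.6 * 0.4 = 0.24
  Item 3: 0.47 * 0.53 = 0.2491
  Item 4: 0.25 * 0.75 = 0.1875
  Item 5: 0.46 * 0.54 = 0.2484
  Item 6: 0.28 * 0.72 = 0.2016
  Item 7: 0.2 * 0.8 = 0.16
  Item 8: 0.78 * 0.22 = 0.1716
Sum(p_i * q_i) = 0.1716 + 0.24 + 0.2491 + 0.1875 + 0.2484 + 0.2016 + 0.16 + 0.1716 = 1.6298
KR-20 = (k/(k-1)) * (1 - Sum(p_i*q_i) / Var_total)
= (8/7) * (1 - 1.6298/4.77)
= 1.1429 * 0.6583
KR-20 = 0.7524

0.7524


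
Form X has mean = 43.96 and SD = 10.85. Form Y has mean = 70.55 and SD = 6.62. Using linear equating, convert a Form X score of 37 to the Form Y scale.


slope = SD_Y / SD_X = 6.62 / 10.85 ~ 0.6101
intercept = mean_Y - slope * mean_X = 70.55 - (6.62 / 10.85) * 43.96 ~ 43.7283
Y = slope * X + intercept. To avoid rounding drift from the rounded slope/intercept, evaluate the equivalent form Y = mean_Y + SD_Y * (X - mean_X) / SD_X at full precision:
Y = 70.55 + 6.62 * (37 - 43.96) / 10.85
Y = 70.55 - 6.62 * 6.96 / 10.85
Y = 70.55 - 46.0752 / 10.85
Y = 70.55 - 4.2466
Y = 66.3034

66.3034


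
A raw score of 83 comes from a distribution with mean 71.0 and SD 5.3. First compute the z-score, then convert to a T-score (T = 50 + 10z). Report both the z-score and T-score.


z = (X - mean) / SD = (83 - 71.0) / 5.3
z = 12.0 / 5.3
z = 2.2642
T-score = T = 50 + 10z
Carry z at full precision (z = 12.0 / 5.3) into the conversion:
T-score = 50 + 10 * (12.0 / 5.3) = 50 + 120 / 5.3
T-score = 50 + 22.6415
T-score = 72.6415

72.6415


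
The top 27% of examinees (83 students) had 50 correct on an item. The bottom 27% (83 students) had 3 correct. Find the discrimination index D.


p_upper = 50/83 = 0.6024
p_lower = 3/83 = 0.0361
D = 0.6024 - 0.0361 = 0.5663

0.5663


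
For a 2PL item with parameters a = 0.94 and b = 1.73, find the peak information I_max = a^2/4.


For 2PL, max info at theta = b = 1.73
I_max = a^2 / 4 = 0.94^2 / 4
= 0.8836 / 4
I_max = 0.2209

0.2209


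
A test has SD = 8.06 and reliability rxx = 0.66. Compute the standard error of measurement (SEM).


SEM = SD * sqrt(1 - rxx)
SEM = 8.06 * sqrt(1 - 0.66)
SEM = 8.06 * sqrt(0.34) = 8.06 * 0.583095
SEM = 4.6997

4.6997


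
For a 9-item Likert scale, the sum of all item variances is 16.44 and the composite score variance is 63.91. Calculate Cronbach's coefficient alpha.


alpha = (k/(k-1)) * (1 - sum(si^2)/s_total^2)
= (9/8) * (1 - 16.44/63.91)
alpha = 0.8356

0.8356


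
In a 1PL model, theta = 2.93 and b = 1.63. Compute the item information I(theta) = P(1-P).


P = 1/(1+exp(-(2.93-1.63))) = 0.7858
I = P*(1-P) = 0.7858 * 0.2142
I = 0.1683

0.1683


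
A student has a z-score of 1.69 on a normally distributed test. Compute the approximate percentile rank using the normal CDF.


CDF(z) = 0.5 * (1 + erf(z/sqrt(2)))
erf(1.195) = 0.909
CDF = 0.9545
Percentile rank = 0.9545 * 100 = 95.45

95.45


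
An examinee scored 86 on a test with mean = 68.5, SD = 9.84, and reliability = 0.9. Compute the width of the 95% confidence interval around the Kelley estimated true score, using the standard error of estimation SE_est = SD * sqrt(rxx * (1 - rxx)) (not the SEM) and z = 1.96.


True score estimate = 0.9*86 + 0.1*68.5 = 84.25
SE_est = SD * sqrt(rxx * (1 - rxx)) = 9.84 * sqrt(0.9 * 0.1) = 9.84 * sqrt(0.09) = 2.952
CI = T_est +/- z * SE_est, so width = 2 * z * SE_est = 2 * 1.96 * 2.952
Width = 11.5718

11.5718


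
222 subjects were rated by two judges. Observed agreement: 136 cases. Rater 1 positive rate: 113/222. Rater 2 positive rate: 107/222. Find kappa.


P_o = 136/222 = 0.612613
P_e = (113*107 + 109*115) / 49284 = 0.499675
kappa = (P_o - P_e) / (1 - P_e)
kappa = (0.612613 - 0.499675) / (1 - 0.499675)
kappa = 0.2257

0.2257


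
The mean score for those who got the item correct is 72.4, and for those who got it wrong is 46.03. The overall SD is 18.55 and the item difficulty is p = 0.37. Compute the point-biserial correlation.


q = 1 - p = 0.63
rpb = ((M1 - M0) / SD) * sqrt(p * q)
rpb = ((72.4 - 46.03) / 18.55) * sqrt(0.37 * 0.63)
rpb = 0.6863

0.6863


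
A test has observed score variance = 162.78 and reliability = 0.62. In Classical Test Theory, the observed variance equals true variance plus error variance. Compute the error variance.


var_true = rxx * var_obs = 0.62 * 162.78 = 100.9236
var_error = var_obs - var_true
var_error = 162.78 - 100.9236
var_error = 61.8564

61.8564


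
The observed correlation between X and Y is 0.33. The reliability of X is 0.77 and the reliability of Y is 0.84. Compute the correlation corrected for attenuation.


r_corrected = rxy / sqrt(rxx * ryy)
= 0.33 / sqrt(0.77 * 0.84)
= 0.33 / sqrt(0.6468)
= 0.33 / 0.804239
r_corrected = 0.4103

0.4103


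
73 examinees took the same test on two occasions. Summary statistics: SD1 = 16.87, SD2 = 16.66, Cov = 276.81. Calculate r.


r = cov(X,Y) / (SD_X * SD_Y)
r = 276.81 / (16.87 * 16.66)
r = 276.81 / 281.0542
r = 0.9849

0.9849


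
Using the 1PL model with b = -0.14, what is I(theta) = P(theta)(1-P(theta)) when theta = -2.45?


P = 1/(1+exp(-(-2.45--0.14))) = 0.0903
I = P*(1-P) = 0.0903 * 0.9097
I = 0.0821

0.0821


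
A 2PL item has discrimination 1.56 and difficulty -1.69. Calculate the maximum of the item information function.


For 2PL, max info at theta = b = -1.69
I_max = a^2 / 4 = 1.56^2 / 4
= 2.4336 / 4
I_max = 0.6084

0.6084


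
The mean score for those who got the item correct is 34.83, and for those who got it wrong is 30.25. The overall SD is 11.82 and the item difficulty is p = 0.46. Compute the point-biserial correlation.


q = 1 - p = 0.54
rpb = ((M1 - M0) / SD) * sqrt(p * q)
rpb = ((34.83 - 30.25) / 11.82) * sqrt(0.46 * 0.54)
rpb = 0.1931

0.1931


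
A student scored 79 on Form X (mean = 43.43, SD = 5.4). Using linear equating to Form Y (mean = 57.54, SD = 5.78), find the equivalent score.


slope = SD_Y / SD_X = 5.78 / 5.4 ~ 1.0704
intercept = mean_Y - slope * mean_X = 57.54 - (5.78 / 5.4) * 43.43 ~ 11.0538
Y = slope * X + intercept. To avoid rounding drift from the rounded slope/intercept, evaluate the equivalent form Y = mean_Y + SD_Y * (X - mean_X) / SD_X at full precision:
Y = 57.54 + 5.78 * (79 - 43.43) / 5.4
Y = 57.54 + 5.78 * 35.57 / 5.4
Y = 57.54 + 205.5946 / 5.4
Y = 57.54 + 38.0731
Y = 95.6131

95.6131


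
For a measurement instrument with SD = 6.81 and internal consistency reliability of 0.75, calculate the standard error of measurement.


SEM = SD * sqrt(1 - rxx)
SEM = 6.81 * sqrt(1 - 0.75)
SEM = 6.81 * sqrt(0.25) = 6.81 * 0.5
SEM = 3.405

3.405


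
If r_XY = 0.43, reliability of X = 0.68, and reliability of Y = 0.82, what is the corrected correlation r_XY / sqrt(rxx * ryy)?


r_corrected = rxy / sqrt(rxx * ryy)
= 0.43 / sqrt(0.68 * 0.82)
= 0.43 / sqrt(0.5576)
= 0.43 / 0.746726
r_corrected = 0.5758

0.5758


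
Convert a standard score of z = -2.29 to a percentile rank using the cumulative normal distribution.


CDF(z) = 0.5 * (1 + erf(z/sqrt(2)))
erf(-1.6193) = -0.978
CDF = 0.011
Percentile rank = 0.011 * 100 = 1.1

1.1


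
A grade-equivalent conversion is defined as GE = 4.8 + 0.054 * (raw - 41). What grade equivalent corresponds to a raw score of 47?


raw - median = 47 - 41 = 6
slope * diff = 0.054 * 6 = 0.324
GE = 4.8 + 0.324
GE = 5.124

5.124


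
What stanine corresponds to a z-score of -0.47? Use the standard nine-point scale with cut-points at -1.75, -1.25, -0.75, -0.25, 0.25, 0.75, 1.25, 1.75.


Stanine boundaries: [-1.75, -1.25, -0.75, -0.25, 0.25, 0.75, 1.25, 1.75]
z = -0.47
Check each boundary:
  z >= -1.75 -> could be stanine 2
  z >= -1.25 -> could be stanine 3
  z >= -0.75 -> could be stanine 4
  z < -0.25
  z < 0.25
  z < 0.75
  z < 1.25
  z < 1.75
Highest qualifying boundary gives stanine = 4

4


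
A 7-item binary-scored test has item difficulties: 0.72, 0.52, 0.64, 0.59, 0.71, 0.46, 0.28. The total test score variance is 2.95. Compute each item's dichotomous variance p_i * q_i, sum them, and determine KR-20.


For each item, compute p_i * q_i:
  Item 1: 0.72 * 0.28 = 0.2016
  Item 2: 0.52 * 0.48 = 0.2496
  Item 3: 0.64 * 0.36 = 0.2304
  Item 4: 0.59 * 0.41 = 0.2419
  Item 5: 0.71 * 0.29 = 0.2059
  Item 6: 0.46 * 0.54 = 0.2484
  Item 7: 0.28 * 0.72 = 0.2016
Sum(p_i * q_i) = 0.2016 + 0.2496 + 0.2304 + 0.2419 + 0.2059 + 0.2484 + 0.2016 = 1.5794
KR-20 = (k/(k-1)) * (1 - Sum(p_i*q_i) / Var_total)
= (7/6) * (1 - 1.5794/2.95)
= 1.1667 * 0.4646
KR-20 = 0.542

0.542


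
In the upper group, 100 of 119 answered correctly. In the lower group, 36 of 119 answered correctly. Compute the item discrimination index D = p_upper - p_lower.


p_upper = 100/119 = 0.8403
p_lower = 36/119 = 0.3025
D = 0.8403 - 0.3025 = 0.5378

0.5378


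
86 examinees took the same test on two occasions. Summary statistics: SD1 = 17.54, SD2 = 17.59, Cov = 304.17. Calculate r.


r = cov(X,Y) / (SD_X * SD_Y)
r = 304.17 / (17.54 * 17.59)
r = 304.17 / 308.5286
r = 0.9859

0.9859


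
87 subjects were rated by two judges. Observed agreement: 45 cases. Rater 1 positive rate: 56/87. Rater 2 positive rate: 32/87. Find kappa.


P_o = 45/87 = 0.517241
P_e = (56*32 + 31*55) / 7569 = 0.462016
kappa = (P_o - P_e) / (1 - P_e)
kappa = (0.517241 - 0.462016) / (1 - 0.462016)
kappa = 0.1027

0.1027


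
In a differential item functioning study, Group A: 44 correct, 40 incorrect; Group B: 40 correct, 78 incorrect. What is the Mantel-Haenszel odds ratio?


Odds_A = 44/40 = 1.1
Odds_B = 40/78 = 0.5128
OR = Odds_A / Odds_B = 1.1 / 0.5128
Exactly, OR = (44 * 78) / (40 * 40) = 3432 / 1600
OR = 2.145

2.145


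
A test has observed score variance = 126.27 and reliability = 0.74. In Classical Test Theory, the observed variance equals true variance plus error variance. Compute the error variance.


var_true = rxx * var_obs = 0.74 * 126.27 = 93.4398
var_error = var_obs - var_true
var_error = 126.27 - 93.4398
var_error = 32.8302

32.8302


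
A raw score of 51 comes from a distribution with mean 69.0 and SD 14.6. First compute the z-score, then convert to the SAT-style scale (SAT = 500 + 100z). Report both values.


z = (X - mean) / SD = (51 - 69.0) / 14.6
z = -18.0 / 14.6
z = -1.2329
SAT-scale = SAT = 500 + 100z
Carry z at full precision (z = -18.0 / 14.6) into the conversion:
SAT-scale = 500 + 100 * (-18.0 / 14.6) = 500 + -1800 / 14.6
SAT-scale = 500 + -123.2877
SAT-scale = 376.7123

376.7123


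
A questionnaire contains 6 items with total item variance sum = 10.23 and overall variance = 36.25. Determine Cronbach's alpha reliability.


alpha = (k/(k-1)) * (1 - sum(si^2)/s_total^2)
= (6/5) * (1 - 10.23/36.25)
alpha = 0.8614

0.8614


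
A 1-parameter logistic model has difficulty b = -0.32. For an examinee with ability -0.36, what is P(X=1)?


theta - b = -0.36 - -0.32 = -0.04
exp(-(theta - b)) = exp(0.04) = 1.0408
P = 1 / (1 + 1.0408)
P = 0.49

0.49


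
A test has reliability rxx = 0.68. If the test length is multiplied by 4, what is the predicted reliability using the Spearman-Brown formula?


r_new = (n * rxx) / (1 + (n-1) * rxx)
r_new = (4 * 0.68) / (1 + 3 * 0.68)
r_new = 2.72 / 3.04
r_new = 0.8947

0.8947


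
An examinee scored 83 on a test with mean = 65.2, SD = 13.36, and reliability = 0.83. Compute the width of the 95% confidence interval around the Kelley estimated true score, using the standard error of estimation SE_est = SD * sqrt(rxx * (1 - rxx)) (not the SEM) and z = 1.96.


True score estimate = 0.83*83 + 0.17*65.2 = 79.974
SE_est = SD * sqrt(rxx * (1 - rxx)) = 13.36 * sqrt(0.83 * 0.17) = 13.36 * sqrt(0.1411) = 5.018454
CI = T_est +/- z * SE_est, so width = 2 * z * SE_est = 2 * 1.96 * 5.018454
Width = 19.6723

19.6723


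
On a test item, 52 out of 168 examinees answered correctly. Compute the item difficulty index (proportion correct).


Item difficulty p = number correct / total examinees
p = 52 / 168
p = 0.3095

0.3095


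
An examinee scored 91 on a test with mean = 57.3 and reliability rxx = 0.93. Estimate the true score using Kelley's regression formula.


T_est = rxx * X + (1 - rxx) * mean
T_est = 0.93 * 91 + 0.07 * 57.3
T_est = 84.63 + 4.011
T_est = 88.641

88.641


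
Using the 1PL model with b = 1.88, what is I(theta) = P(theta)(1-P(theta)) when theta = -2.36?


P = 1/(1+exp(-(-2.36-1.88))) = 0.0142
I = P*(1-P) = 0.0142 * 0.9858
I = 0.014

0.014


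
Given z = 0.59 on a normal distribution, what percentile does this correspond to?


CDF(z) = 0.5 * (1 + erf(z/sqrt(2)))
erf(0.4172) = 0.4448
CDF = 0.7224
Percentile rank = 0.7224 * 100 = 72.24

72.24


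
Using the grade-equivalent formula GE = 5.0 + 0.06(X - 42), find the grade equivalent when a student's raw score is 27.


raw - median = 27 - 42 = -15
slope * diff = 0.06 * -15 = -0.9
GE = 5.0 + -0.9
GE = 4.1

4.1


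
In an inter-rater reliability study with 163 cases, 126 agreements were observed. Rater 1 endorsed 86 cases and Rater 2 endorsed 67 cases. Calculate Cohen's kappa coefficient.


P_o = 126/163 = 0.773006
P_e = (86*67 + 77*96) / 26569 = 0.495088
kappa = (P_o - P_e) / (1 - P_e)
kappa = (0.773006 - 0.495088) / (1 - 0.495088)
kappa = 0.5504

0.5504


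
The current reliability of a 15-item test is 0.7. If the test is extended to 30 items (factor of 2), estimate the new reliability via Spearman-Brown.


r_new = (n * rxx) / (1 + (n-1) * rxx)
r_new = (2 * 0.7) / (1 + 1 * 0.7)
r_new = 1.4 / 1.7
r_new = 0.8235

0.8235


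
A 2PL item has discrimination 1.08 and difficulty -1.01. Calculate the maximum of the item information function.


For 2PL, max info at theta = b = -1.01
I_max = a^2 / 4 = 1.08^2 / 4
= 1.1664 / 4
I_max = 0.2916

0.2916


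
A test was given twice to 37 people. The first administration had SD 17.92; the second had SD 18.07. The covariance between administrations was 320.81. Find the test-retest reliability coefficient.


r = cov(X,Y) / (SD_X * SD_Y)
r = 320.81 / (17.92 * 18.07)
r = 320.81 / 323.8144
r = 0.9907

0.9907


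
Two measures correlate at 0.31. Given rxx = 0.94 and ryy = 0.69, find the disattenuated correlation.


r_corrected = rxy / sqrt(rxx * ryy)
= 0.31 / sqrt(0.94 * 0.69)
= 0.31 / sqrt(0.6486)
= 0.31 / 0.805357
r_corrected = 0.3849

0.3849


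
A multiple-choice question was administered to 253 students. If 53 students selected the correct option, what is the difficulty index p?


Item difficulty p = number correct / total examinees
p = 53 / 253
p = 0.2095

0.2095


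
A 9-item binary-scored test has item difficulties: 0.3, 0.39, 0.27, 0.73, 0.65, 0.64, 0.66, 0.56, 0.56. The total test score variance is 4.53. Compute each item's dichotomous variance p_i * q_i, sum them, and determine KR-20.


For each item, compute p_i * q_i:
  Item 1: 0.3 * 0.7 = 0.21
  Item 2: 0.39 * 0.61 = 0.2379
  Item 3: 0.27 * 0.73 = 0.1971
  Item 4: 0.73 * 0.27 = 0.1971
  Item 5: 0.65 * 0.35 = 0.2275
  Item 6: 0.64 * 0.36 = 0.2304
  Item 7: 0.66 * 0.34 = 0.2244
  Item 8: 0.56 * 0.44 = 0.2464
  Item 9: 0.56 * 0.44 = 0.2464
Sum(p_i * q_i) = 0.21 + 0.2379 + 0.1971 + 0.1971 + 0.2275 + 0.2304 + 0.2244 + 0.2464 + 0.2464 = 2.0172
KR-20 = (k/(k-1)) * (1 - Sum(p_i*q_i) / Var_total)
= (9/8) * (1 - 2.0172/4.53)
= 1.125 * 0.5547
KR-20 = 0.624

0.624


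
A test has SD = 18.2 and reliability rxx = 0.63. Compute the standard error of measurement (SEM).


SEM = SD * sqrt(1 - rxx)
SEM = 18.2 * sqrt(1 - 0.63)
SEM = 18.2 * sqrt(0.37) = 18.2 * 0.608276
SEM = 11.0706

11.0706


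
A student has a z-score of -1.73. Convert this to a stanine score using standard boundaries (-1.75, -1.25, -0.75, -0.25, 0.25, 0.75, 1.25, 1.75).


Stanine boundaries: [-1.75, -1.25, -0.75, -0.25, 0.25, 0.75, 1.25, 1.75]
z = -1.73
Check each boundary:
  z >= -1.75 -> could be stanine 2
  z < -1.25
  z < -0.75
  z < -0.25
  z < 0.25
  z < 0.75
  z < 1.25
  z < 1.75
Highest qualifying boundary gives stanine = 2

2


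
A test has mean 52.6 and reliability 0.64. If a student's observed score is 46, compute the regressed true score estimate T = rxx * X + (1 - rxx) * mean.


T_est = rxx * X + (1 - rxx) * mean
T_est = 0.64 * 46 + 0.36 * 52.6
T_est = 29.44 + 18.936
T_est = 48.376

48.376


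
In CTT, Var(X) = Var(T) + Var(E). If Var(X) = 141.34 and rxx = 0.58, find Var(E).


var_true = rxx * var_obs = 0.58 * 141.34 = 81.9772
var_error = var_obs - var_true
var_error = 141.34 - 81.9772
var_error = 59.3628

59.3628


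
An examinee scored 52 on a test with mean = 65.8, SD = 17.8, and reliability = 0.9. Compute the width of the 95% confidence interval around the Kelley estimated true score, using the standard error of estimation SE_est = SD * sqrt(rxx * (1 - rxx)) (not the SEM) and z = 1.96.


True score estimate = 0.9*52 + 0.1*65.8 = 53.38
SE_est = SD * sqrt(rxx * (1 - rxx)) = 17.8 * sqrt(0.9 * 0.1) = 17.8 * sqrt(0.09) = 5.34
CI = T_est +/- z * SE_est, so width = 2 * z * SE_est = 2 * 1.96 * 5.34
Width = 20.9328

20.9328


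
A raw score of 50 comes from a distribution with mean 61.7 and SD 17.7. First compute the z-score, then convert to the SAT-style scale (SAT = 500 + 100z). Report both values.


z = (X - mean) / SD = (50 - 61.7) / 17.7
z = -11.7 / 17.7
z = -0.661
SAT-scale = SAT = 500 + 100z
Carry z at full precision (z = -11.7 / 17.7) into the conversion:
SAT-scale = 500 + 100 * (-11.7 / 17.7) = 500 + -1170 / 17.7
SAT-scale = 500 + -66.1017
SAT-scale = 433.8983

433.8983


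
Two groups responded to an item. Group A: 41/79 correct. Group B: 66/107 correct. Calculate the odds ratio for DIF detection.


Odds_A = 41/38 = 1.0789
Odds_B = 66/41 = 1.6098
OR = Odds_A / Odds_B = 1.0789 / 1.6098
Exactly, OR = (41 * 41) / (38 * 66) = 1681 / 2508
OR = 0.6703

0.6703


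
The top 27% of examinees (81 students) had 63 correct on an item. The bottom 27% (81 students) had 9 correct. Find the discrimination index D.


p_upper = 63/81 = 0.7778
p_lower = 9/81 = 0.1111
D = 0.7778 - 0.1111 = 0.6667

0.6667


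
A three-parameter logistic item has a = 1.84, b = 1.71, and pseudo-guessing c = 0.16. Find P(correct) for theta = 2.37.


logit = 1.84*(2.37 - 1.71) = 1.2144
P* = 1/(1 + exp(-1.2144)) = 0.7711
P = 0.16 + (1 - 0.16) * 0.7711
P = 0.8077

0.8077


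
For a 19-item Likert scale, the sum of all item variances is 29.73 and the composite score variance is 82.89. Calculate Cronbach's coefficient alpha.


alpha = (k/(k-1)) * (1 - sum(si^2)/s_total^2)
= (19/18) * (1 - 29.73/82.89)
alpha = 0.677

0.677


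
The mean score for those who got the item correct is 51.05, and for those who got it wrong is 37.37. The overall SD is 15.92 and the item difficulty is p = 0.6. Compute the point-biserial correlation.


q = 1 - p = 0.4
rpb = ((M1 - M0) / SD) * sqrt(p * q)
rpb = ((51.05 - 37.37) / 15.92) * sqrt(0.6 * 0.4)
rpb = 0.421

0.421


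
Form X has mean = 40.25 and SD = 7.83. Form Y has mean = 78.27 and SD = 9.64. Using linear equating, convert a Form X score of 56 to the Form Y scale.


slope = SD_Y / SD_X = 9.64 / 7.83 ~ 1.2312
intercept = mean_Y - slope * mean_X = 78.27 - (9.64 / 7.83) * 40.25 ~ 28.7157
Y = slope * X + intercept. To avoid rounding drift from the rounded slope/intercept, evaluate the equivalent form Y = mean_Y + SD_Y * (X - mean_X) / SD_X at full precision:
Y = 78.27 + 9.64 * (56 - 40.25) / 7.83
Y = 78.27 + 9.64 * 15.75 / 7.83
Y = 78.27 + 151.83 / 7.83
Y = 78.27 + 19.3908
Y = 97.6608

97.6608


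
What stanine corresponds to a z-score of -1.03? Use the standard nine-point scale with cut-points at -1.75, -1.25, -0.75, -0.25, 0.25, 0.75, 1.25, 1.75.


Stanine boundaries: [-1.75, -1.25, -0.75, -0.25, 0.25, 0.75, 1.25, 1.75]
z = -1.03
Check each boundary:
  z >= -1.75 -> could be stanine 2
  z >= -1.25 -> could be stanine 3
  z < -0.75
  z < -0.25
  z < 0.25
  z < 0.75
  z < 1.25
  z < 1.75
Highest qualifying boundary gives stanine = 3

3


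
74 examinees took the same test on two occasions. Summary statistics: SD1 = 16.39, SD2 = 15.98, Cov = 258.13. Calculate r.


r = cov(X,Y) / (SD_X * SD_Y)
r = 258.13 / (16.39 * 15.98)
r = 258.13 / 261.9122
r = 0.9856

0.9856


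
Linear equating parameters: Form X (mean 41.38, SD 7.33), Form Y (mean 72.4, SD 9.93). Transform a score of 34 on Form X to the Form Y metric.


slope = SD_Y / SD_X = 9.93 / 7.33 ~ 1.3547
intercept = mean_Y - slope * mean_X = 72.4 - (9.93 / 7.33) * 41.38 ~ 16.3422
Y = slope * X + intercept. To avoid rounding drift from the rounded slope/intercept, evaluate the equivalent form Y = mean_Y + SD_Y * (X - mean_X) / SD_X at full precision:
Y = 72.4 + 9.93 * (34 - 41.38) / 7.33
Y = 72.4 - 9.93 * 7.38 / 7.33
Y = 72.4 - 73.2834 / 7.33
Y = 72.4 - 9.9977
Y = 62.4023

62.4023


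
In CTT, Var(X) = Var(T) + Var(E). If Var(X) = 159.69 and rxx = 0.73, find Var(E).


var_true = rxx * var_obs = 0.73 * 159.69 = 116.5737
var_error = var_obs - var_true
var_error = 159.69 - 116.5737
var_error = 43.1163

43.1163


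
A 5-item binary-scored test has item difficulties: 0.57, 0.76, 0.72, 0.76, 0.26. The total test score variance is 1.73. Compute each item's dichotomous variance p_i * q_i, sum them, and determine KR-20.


For each item, compute p_i * q_i:
  Item 1: 0.57 * 0.43 = 0.2451
  Item 2: 0.76 * 0.24 = 0.1824
  Item 3: 0.72 * 0.28 = 0.2016
  Item 4: 0.76 * 0.24 = 0.1824
  Item 5: 0.26 * 0.74 = 0.1924
Sum(p_i * q_i) = 0.2451 + 0.1824 + 0.2016 + 0.1824 + 0.1924 = 1.0039
KR-20 = (k/(k-1)) * (1 - Sum(p_i*q_i) / Var_total)
= (5/4) * (1 - 1.0039/1.73)
= 1.25 * 0.4197
KR-20 = 0.5246

0.5246


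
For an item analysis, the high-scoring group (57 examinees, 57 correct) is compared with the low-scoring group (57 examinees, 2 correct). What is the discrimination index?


p_upper = 57/57 = 1.0
p_lower = 2/57 = 0.0351
D = 1.0 - 0.0351 = 0.9649

0.9649


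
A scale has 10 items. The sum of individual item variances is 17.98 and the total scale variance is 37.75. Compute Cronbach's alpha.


alpha = (k/(k-1)) * (1 - sum(si^2)/s_total^2)
= (10/9) * (1 - 17.98/37.75)
alpha = 0.5819

0.5819


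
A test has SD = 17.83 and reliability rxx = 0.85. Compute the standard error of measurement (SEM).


SEM = SD * sqrt(1 - rxx)
SEM = 17.83 * sqrt(1 - 0.85)
SEM = 17.83 * sqrt(0.15) = 17.83 * 0.387298
SEM = 6.9055

6.9055


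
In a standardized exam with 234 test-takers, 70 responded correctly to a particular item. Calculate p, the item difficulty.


Item difficulty p = number correct / total examinees
p = 70 / 234
p = 0.2991

0.2991


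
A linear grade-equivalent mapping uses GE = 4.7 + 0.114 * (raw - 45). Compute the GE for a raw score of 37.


raw - median = 37 - 45 = -8
slope * diff = 0.114 * -8 = -0.912
GE = 4.7 + -0.912
GE = 3.788

3.788


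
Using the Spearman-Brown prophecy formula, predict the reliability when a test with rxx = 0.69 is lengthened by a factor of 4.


r_new = (n * rxx) / (1 + (n-1) * rxx)
r_new = (4 * 0.69) / (1 + 3 * 0.69)
r_new = 2.76 / 3.07
r_new = 0.899

0.899


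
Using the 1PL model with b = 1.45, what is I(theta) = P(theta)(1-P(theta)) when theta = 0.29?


P = 1/(1+exp(-(0.29-1.45))) = 0.2387
I = P*(1-P) = 0.2387 * 0.7613
I = 0.1817

0.1817


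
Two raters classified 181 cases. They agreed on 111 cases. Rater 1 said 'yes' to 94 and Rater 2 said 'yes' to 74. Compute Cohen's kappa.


P_o = 111/181 = 0.61326
P_e = (94*74 + 87*107) / 32761 = 0.496474
kappa = (P_o - P_e) / (1 - P_e)
kappa = (0.61326 - 0.496474) / (1 - 0.496474)
kappa = 0.2319

0.2319


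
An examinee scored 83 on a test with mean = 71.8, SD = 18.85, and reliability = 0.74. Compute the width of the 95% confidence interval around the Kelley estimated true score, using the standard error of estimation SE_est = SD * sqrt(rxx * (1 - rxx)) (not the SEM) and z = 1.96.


True score estimate = 0.74*83 + 0.26*71.8 = 80.088
SE_est = SD * sqrt(rxx * (1 - rxx)) = 18.85 * sqrt(0.74 * 0.26) = 18.85 * sqrt(0.1924) = 8.268255
CI = T_est +/- z * SE_est, so width = 2 * z * SE_est = 2 * 1.96 * 8.268255
Width = 32.4116

32.4116


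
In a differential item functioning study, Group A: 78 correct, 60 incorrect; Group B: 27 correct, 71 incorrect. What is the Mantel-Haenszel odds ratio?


Odds_A = 78/60 = 1.3
Odds_B = 27/71 = 0.3803
OR = Odds_A / Odds_B = 1.3 / 0.3803
Exactly, OR = (78 * 71) / (60 * 27) = 5538 / 1620
OR = 3.4185

3.4185


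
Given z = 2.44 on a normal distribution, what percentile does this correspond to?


CDF(z) = 0.5 * (1 + erf(z/sqrt(2)))
erf(1.7253) = 0.9853
CDF = 0.9927
Percentile rank = 0.9927 * 100 = 99.27

99.27


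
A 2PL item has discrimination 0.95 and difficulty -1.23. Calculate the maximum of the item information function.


For 2PL, max info at theta = b = -1.23
I_max = a^2 / 4 = 0.95^2 / 4
= 0.9025 / 4
I_max = 0.2256

0.2256


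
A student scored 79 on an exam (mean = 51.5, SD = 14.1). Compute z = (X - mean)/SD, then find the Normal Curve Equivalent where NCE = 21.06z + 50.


z = (X - mean) / SD = (79 - 51.5) / 14.1
z = 27.5 / 14.1
z = 1.9504
NCE = NCE = 21.06z + 50
Carry z at full precision (z = 27.5 / 14.1) into the conversion:
NCE = 21.06 * (27.5 / 14.1) + 50 = 579.15 / 14.1 + 50
NCE = 41.0745 + 50
NCE = 91.0745

91.0745


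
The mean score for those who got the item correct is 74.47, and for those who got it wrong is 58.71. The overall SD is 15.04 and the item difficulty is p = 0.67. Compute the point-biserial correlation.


q = 1 - p = 0.33
rpb = ((M1 - M0) / SD) * sqrt(p * q)
rpb = ((74.47 - 58.71) / 15.04) * sqrt(0.67 * 0.33)
rpb = 0.4927

0.4927


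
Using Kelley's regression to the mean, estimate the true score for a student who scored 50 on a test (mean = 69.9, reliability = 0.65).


T_est = rxx * X + (1 - rxx) * mean
T_est = 0.65 * 50 + 0.35 * 69.9
T_est = 32.5 + 24.465
T_est = 56.965

56.965


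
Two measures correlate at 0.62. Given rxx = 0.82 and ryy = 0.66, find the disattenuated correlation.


r_corrected = rxy / sqrt(rxx * ryy)
= 0.62 / sqrt(0.82 * 0.66)
= 0.62 / sqrt(0.5412)
= 0.62 / 0.735663
r_corrected = 0.8428

0.8428


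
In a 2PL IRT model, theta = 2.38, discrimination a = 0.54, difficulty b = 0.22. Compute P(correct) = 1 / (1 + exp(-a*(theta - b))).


a*(theta - b) = 0.54 * (2.38 - 0.22) = 1.1664
exp(-1.1664) = 0.3115
P = 1 / (1 + 0.3115)
P = 0.7625

0.7625


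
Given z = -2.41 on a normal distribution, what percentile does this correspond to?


CDF(z) = 0.5 * (1 + erf(z/sqrt(2)))
erf(-1.7041) = -0.984
CDF = 0.008
Percentile rank = 0.008 * 100 = 0.8

0.8


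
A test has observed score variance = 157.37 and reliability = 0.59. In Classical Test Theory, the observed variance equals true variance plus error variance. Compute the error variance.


var_true = rxx * var_obs = 0.59 * 157.37 = 92.8483
var_error = var_obs - var_true
var_error = 157.37 - 92.8483
var_error = 64.5217

64.5217


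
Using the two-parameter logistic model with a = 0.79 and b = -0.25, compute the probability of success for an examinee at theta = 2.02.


a*(theta - b) = 0.79 * (2.02 - -0.25) = 1.7933
exp(-1.7933) = 0.1664
P = 1 / (1 + 0.1664)
P = 0.8573

0.8573


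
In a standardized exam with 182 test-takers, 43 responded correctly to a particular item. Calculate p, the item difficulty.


Item difficulty p = number correct / total examinees
p = 43 / 182
p = 0.2363

0.2363


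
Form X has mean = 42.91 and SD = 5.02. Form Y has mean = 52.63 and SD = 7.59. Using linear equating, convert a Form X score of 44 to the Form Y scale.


slope = SD_Y / SD_X = 7.59 / 5.02 ~ 1.512
intercept = mean_Y - slope * mean_X = 52.63 - (7.59 / 5.02) * 42.91 ~ -12.2479
Y = slope * X + intercept. To avoid rounding drift from the rounded slope/intercept, evaluate the equivalent form Y = mean_Y + SD_Y * (X - mean_X) / SD_X at full precision:
Y = 52.63 + 7.59 * (44 - 42.91) / 5.02
Y = 52.63 + 7.59 * 1.09 / 5.02
Y = 52.63 + 8.2731 / 5.02
Y = 52.63 + 1.648
Y = 54.278

54.278


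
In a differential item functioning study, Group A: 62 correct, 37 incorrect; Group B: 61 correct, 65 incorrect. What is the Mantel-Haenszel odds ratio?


Odds_A = 62/37 = 1.6757
Odds_B = 61/65 = 0.9385
OR = Odds_A / Odds_B = 1.6757 / 0.9385
Exactly, OR = (62 * 65) / (37 * 61) = 4030 / 2257
OR = 1.7856

1.7856


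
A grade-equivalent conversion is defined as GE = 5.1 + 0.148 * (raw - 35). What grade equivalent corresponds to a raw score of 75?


raw - median = 75 - 35 = 40
slope * diff = 0.148 * 40 = 5.92
GE = 5.1 + 5.92
GE = 11.02

11.02


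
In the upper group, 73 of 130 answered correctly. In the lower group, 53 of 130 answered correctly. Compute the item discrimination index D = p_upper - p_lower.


p_upper = 73/130 = 0.5615
p_lower = 53/130 = 0.4077
D = 0.5615 - 0.4077 = 0.1538

0.1538


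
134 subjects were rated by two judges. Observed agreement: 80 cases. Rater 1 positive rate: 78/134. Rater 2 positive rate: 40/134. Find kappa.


P_o = 80/134 = 0.597015
P_e = (78*40 + 56*94) / 17956 = 0.466919
kappa = (P_o - P_e) / (1 - P_e)
kappa = (0.597015 - 0.466919) / (1 - 0.466919)
kappa = 0.244

0.244


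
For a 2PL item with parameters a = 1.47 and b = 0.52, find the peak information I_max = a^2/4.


For 2PL, max info at theta = b = 0.52
I_max = a^2 / 4 = 1.47^2 / 4
= 2.1609 / 4
I_max = 0.5402

0.5402


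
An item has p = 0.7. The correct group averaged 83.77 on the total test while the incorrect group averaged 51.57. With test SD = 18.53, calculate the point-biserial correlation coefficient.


q = 1 - p = 0.3
rpb = ((M1 - M0) / SD) * sqrt(p * q)
rpb = ((83.77 - 51.57) / 18.53) * sqrt(0.7 * 0.3)
rpb = 0.7963

0.7963


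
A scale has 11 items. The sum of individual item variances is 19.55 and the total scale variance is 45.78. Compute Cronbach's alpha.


alpha = (k/(k-1)) * (1 - sum(si^2)/s_total^2)
= (11/10) * (1 - 19.55/45.78)
alpha = 0.6303

0.6303


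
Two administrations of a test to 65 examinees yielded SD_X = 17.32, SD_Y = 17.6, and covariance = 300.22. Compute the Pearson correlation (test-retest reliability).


r = cov(X,Y) / (SD_X * SD_Y)
r = 300.22 / (17.32 * 17.6)
r = 300.22 / 304.832
r = 0.9849

0.9849


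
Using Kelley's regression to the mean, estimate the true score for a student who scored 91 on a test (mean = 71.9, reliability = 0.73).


T_est = rxx * X + (1 - rxx) * mean
T_est = 0.73 * 91 + 0.27 * 71.9
T_est = 66.43 + 19.413
T_est = 85.843

85.843


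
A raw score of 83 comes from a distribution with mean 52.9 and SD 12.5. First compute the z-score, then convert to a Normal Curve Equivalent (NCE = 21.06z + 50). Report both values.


z = (X - mean) / SD = (83 - 52.9) / 12.5
z = 30.1 / 12.5
z = 2.408
NCE = NCE = 21.06z + 50
Carry z at full precision (z = 30.1 / 12.5) into the conversion:
NCE = 21.06 * (30.1 / 12.5) + 50 = 633.906 / 12.5 + 50
NCE = 50.7125 + 50
NCE = 100.7125

100.7125


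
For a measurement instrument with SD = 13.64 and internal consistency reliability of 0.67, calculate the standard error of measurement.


SEM = SD * sqrt(1 - rxx)
SEM = 13.64 * sqrt(1 - 0.67)
SEM = 13.64 * sqrt(0.33) = 13.64 * 0.574456
SEM = 7.8356

7.8356


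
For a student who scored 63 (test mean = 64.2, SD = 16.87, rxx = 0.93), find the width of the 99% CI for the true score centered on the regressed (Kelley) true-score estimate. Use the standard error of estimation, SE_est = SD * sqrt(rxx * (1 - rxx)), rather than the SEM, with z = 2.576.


True score estimate = 0.93*63 + 0.07*64.2 = 63.084
SE_est = SD * sqrt(rxx * (1 - rxx)) = 16.87 * sqrt(0.93 * 0.07) = 16.87 * sqrt(0.0651) = 4.30433
CI = T_est +/- z * SE_est, so width = 2 * z * SE_est = 2 * 2.576 * 4.30433
Width = 22.1759

22.1759


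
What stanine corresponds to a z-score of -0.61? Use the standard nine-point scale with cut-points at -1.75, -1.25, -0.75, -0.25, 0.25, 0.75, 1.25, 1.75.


Stanine boundaries: [-1.75, -1.25, -0.75, -0.25, 0.25, 0.75, 1.25, 1.75]
z = -0.61
Check each boundary:
  z >= -1.75 -> could be stanine 2
  z >= -1.25 -> could be stanine 3
  z >= -0.75 -> could be stanine 4
  z < -0.25
  z < 0.25
  z < 0.75
  z < 1.25
  z < 1.75
Highest qualifying boundary gives stanine = 4

4


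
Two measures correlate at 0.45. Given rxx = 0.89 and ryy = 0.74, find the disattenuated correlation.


r_corrected = rxy / sqrt(rxx * ryy)
= 0.45 / sqrt(0.89 * 0.74)
= 0.45 / sqrt(0.6586)
= 0.45 / 0.811542
r_corrected = 0.5545

0.5545


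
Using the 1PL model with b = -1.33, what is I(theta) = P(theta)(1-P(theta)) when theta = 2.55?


P = 1/(1+exp(-(2.55--1.33))) = 0.9798
I = P*(1-P) = 0.9798 * 0.0202
I = 0.0198

0.0198


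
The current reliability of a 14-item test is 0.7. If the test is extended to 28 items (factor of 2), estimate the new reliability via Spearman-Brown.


r_new = (n * rxx) / (1 + (n-1) * rxx)
r_new = (2 * 0.7) / (1 + 1 * 0.7)
r_new = 1.4 / 1.7
r_new = 0.8235

0.8235


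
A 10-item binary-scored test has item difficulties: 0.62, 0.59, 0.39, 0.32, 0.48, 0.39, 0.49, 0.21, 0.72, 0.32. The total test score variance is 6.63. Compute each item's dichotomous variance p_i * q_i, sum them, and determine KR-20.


For each item, compute p_i * q_i:
  Item 1: 0.62 * 0.38 = 0.2356
  Item 2: 0.59 * 0.41 = 0.2419
  Item 3: 0.39 * 0.61 = 0.2379
  Item 4: 0.32 * 0.68 = 0.2176
  Item 5: 0.48 * 0.52 = 0.2496
  Item 6: 0.39 * 0.61 = 0.2379
  Item 7: 0.49 * 0.51 = 0.2499
  Item 8: 0.21 * 0.79 = 0.1659
  Item 9: 0.72 * 0.28 = 0.2016
  Item 10: 0.32 * 0.68 = 0.2176
Sum(p_i * q_i) = 0.2356 + 0.2419 + 0.2379 + 0.2176 + 0.2496 + 0.2379 + 0.2499 + 0.1659 + 0.2016 + 0.2176 = 2.2555
KR-20 = (k/(k-1)) * (1 - Sum(p_i*q_i) / Var_total)
= (10/9) * (1 - 2.2555/6.63)
= 1.1111 * 0.6598
KR-20 = 0.7331

0.7331


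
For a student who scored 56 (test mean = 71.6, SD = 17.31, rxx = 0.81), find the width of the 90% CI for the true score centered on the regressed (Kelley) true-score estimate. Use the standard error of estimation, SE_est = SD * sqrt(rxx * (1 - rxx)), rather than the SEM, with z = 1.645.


True score estimate = 0.81*56 + 0.19*71.6 = 58.964
SE_est = SD * sqrt(rxx * (1 - rxx)) = 17.31 * sqrt(0.81 * 0.19) = 17.31 * sqrt(0.1539) = 6.790729
CI = T_est +/- z * SE_est, so width = 2 * z * SE_est = 2 * 1.645 * 6.790729
Width = 22.3415

22.3415


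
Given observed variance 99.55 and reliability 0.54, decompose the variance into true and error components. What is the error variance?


var_true = rxx * var_obs = 0.54 * 99.55 = 53.757
var_error = var_obs - var_true
var_error = 99.55 - 53.757
var_error = 45.793

45.793


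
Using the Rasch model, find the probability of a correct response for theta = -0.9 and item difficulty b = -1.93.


theta - b = -0.9 - -1.93 = 1.03
exp(-(theta - b)) = exp(-1.03) = 0.357
P = 1 / (1 + 0.357)
P = 0.7369

0.7369


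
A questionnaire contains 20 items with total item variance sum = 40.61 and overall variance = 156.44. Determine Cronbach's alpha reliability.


alpha = (k/(k-1)) * (1 - sum(si^2)/s_total^2)
= (20/19) * (1 - 40.61/156.44)
alpha = 0.7794

0.7794


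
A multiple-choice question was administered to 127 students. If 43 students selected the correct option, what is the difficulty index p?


Item difficulty p = number correct / total examinees
p = 43 / 127
p = 0.3386

0.3386


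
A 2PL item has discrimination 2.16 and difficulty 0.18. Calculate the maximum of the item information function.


For 2PL, max info at theta = b = 0.18
I_max = a^2 / 4 = 2.16^2 / 4
= 4.6656 / 4
I_max = 1.1664

1.1664


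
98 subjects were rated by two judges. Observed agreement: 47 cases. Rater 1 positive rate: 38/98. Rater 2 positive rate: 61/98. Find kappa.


P_o = 47/98 = 0.479592
P_e = (38*61 + 60*37) / 9604 = 0.472511
kappa = (P_o - P_e) / (1 - P_e)
kappa = (0.479592 - 0.472511) / (1 - 0.472511)
kappa = 0.0134

0.0134


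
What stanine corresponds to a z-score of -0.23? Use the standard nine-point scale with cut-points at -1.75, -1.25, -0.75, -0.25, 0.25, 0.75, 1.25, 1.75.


Stanine boundaries: [-1.75, -1.25, -0.75, -0.25, 0.25, 0.75, 1.25, 1.75]
z = -0.23
Check each boundary:
  z >= -1.75 -> could be stanine 2
  z >= -1.25 -> could be stanine 3
  z >= -0.75 -> could be stanine 4
  z >= -0.25 -> could be stanine 5
  z < 0.25
  z < 0.75
  z < 1.25
  z < 1.75
Highest qualifying boundary gives stanine = 5

5


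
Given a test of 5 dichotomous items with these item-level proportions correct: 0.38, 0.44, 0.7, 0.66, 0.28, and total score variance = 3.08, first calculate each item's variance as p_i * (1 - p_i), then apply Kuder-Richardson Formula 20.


For each item, compute p_i * q_i:
  Item 1: 0.38 * 0.62 = 0.2356
  Item 2: 0.44 * 0.56 = 0.2464
  Item 3: 0.7 * 0.3 = 0.21
  Item 4: 0.66 * 0.34 = 0.2244
  Item 5: 0.28 * 0.72 = 0.2016
Sum(p_i * q_i) = 0.2356 + 0.2464 + 0.21 + 0.2244 + 0.2016 = 1.118
KR-20 = (k/(k-1)) * (1 - Sum(p_i*q_i) / Var_total)
= (5/4) * (1 - 1.118/3.08)
= 1.25 * 0.637
KR-20 = 0.7963

0.7963


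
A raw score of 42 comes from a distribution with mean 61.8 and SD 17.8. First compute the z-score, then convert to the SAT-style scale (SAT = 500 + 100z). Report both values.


z = (X - mean) / SD = (42 - 61.8) / 17.8
z = -19.8 / 17.8
z = -1.1124
SAT-scale = SAT = 500 + 100z
Carry z at full precision (z = -19.8 / 17.8) into the conversion:
SAT-scale = 500 + 100 * (-19.8 / 17.8) = 500 + -1980 / 17.8
SAT-scale = 500 + -111.236
SAT-scale = 388.764

388.764


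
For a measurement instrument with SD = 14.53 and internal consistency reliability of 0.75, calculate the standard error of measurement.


SEM = SD * sqrt(1 - rxx)
SEM = 14.53 * sqrt(1 - 0.75)
SEM = 14.53 * sqrt(0.25) = 14.53 * 0.5
SEM = 7.265

7.265


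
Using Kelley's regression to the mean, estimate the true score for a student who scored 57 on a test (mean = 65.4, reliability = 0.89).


T_est = rxx * X + (1 - rxx) * mean
T_est = 0.89 * 57 + 0.11 * 65.4
T_est = 50.73 + 7.194
T_est = 57.924

57.924


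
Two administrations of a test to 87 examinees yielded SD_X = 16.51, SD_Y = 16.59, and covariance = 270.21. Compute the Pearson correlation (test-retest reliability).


r = cov(X,Y) / (SD_X * SD_Y)
r = 270.21 / (16.51 * 16.59)
r = 270.21 / 273.9009
r = 0.9865

0.9865


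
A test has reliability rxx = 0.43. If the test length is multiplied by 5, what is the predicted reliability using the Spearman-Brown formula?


r_new = (n * rxx) / (1 + (n-1) * rxx)
r_new = (5 * 0.43) / (1 + 4 * 0.43)
r_new = 2.15 / 2.72
r_new = 0.7904

0.7904
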